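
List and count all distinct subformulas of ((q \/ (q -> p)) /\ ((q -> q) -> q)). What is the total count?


Formula: ((q \/ (q -> p)) /\ ((q -> q) -> q))
Subformulas found:
  1. q
  2. p
  3. (q -> q)
  4. (q -> p)
  5. (q \/ (q -> p))
  6. ((q -> q) -> q)
  7. ((q \/ (q -> p)) /\ ((q -> q) -> q))
Total distinct subformulas = 7

7


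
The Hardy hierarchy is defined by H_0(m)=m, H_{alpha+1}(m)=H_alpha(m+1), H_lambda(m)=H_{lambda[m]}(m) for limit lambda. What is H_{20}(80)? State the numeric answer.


H_20(80):
For finite ordinals k, H_k(n) = n + k (each successor step adds 1).
H_20(80) = 80 + 20 = 100

100


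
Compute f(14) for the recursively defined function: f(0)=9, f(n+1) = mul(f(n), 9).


f(0) = 9
f(1) = mul(f(0), 9) = mul(9, 9) = 81
f(2) = mul(f(1), 9) = mul(81, 9) = 729
f(3) = mul(f(2), 9) = mul(729, 9) = 6561
f(4) = mul(f(3), 9) = mul(6561, 9) = 59049
f(5) = mul(f(4), 9) = mul(59049, 9) = 531441
f(6) = mul(f(5), 9) = mul(531441, 9) = 4782969
f(7) = mul(f(6), 9) = mul(4782969, 9) = 43046721
f(8) = mul(f(7), 9) = mul(43046721, 9) = 387420489
f(9) = mul(f(8), 9) = mul(387420489, 9) = 3486784401
f(10) = mul(f(9), 9) = mul(3486784401, 9) = 31381059609
f(11) = mul(f(10), 9) = mul(31381059609, 9) = 282429536481
f(12) = mul(f(11), 9) = mul(282429536481, 9) = 2541865828329
f(13) = mul(f(12), 9) = mul(2541865828329, 9) = 22876792454961
f(14) = mul(f(13), 9) = mul(22876792454961, 9) = 205891132094649


205891132094649


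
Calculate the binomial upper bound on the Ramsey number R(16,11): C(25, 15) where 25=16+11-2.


R(16,11) <= C(16+11-2, 16-1) = C(25, 15)
C(25, 15) = 25! / (15! * 10!)
= 3268760

3268760


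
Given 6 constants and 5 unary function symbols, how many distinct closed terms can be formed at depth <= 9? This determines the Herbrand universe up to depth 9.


Herbrand terms by depth:
Depth 0: 6 constants
Depth 1: 30 new terms (running total: 36)
Depth 2: 150 new terms (running total: 186)
Depth 3: 750 new terms (running total: 936)
Depth 4: 3750 new terms (running total: 4686)
Depth 5: 18750 new terms (running total: 23436)
Depth 6: 93750 new terms (running total: 117186)
Depth 7: 468750 new terms (running total: 585936)
Depth 8: 2343750 new terms (running total: 2929686)
Depth 9: 11718750 new terms (running total: 14648436)
Total distinct ground terms = 14648436

14648436


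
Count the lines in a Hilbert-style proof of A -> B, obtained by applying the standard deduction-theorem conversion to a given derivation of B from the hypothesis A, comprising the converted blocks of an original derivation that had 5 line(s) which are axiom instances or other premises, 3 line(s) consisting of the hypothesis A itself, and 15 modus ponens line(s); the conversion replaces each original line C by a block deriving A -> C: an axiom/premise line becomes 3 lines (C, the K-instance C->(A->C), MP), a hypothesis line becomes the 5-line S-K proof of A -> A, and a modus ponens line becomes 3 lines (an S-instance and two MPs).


Deduction-theorem conversion, block by block:
- 5 axiom/premise lines -> 3 lines each = 15
- 3 hypothesis lines -> 5 lines each (identity proof A->A) = 15
- 15 MP lines -> 3 lines each (S-instance, MP, MP) = 45
Total = 15 + 15 + 45 = 75 lines.

75


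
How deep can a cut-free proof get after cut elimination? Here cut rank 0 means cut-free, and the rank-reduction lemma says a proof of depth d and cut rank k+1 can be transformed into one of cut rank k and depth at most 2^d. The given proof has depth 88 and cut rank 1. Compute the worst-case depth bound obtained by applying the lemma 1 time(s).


Each rank reduction sends depth d to at most 2^d; cut rank r needs r reductions.
2_0(88) = 88
2_1(88) = 2^88 = 309485009821345068724781056
Cut-free depth bound = 309485009821345068724781056

309485009821345068724781056


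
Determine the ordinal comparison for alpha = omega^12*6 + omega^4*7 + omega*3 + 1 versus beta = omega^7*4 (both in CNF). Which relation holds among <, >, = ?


Compare term by term from highest exponent:
alpha = omega^12*6 + omega^4*7 + omega*3 + 1
beta = omega^7*4
Term 1: alpha has omega^12*6, beta has omega^7*4
Term 2: alpha has omega^4*7, beta has omega^0*0
Term 3: alpha has omega^1*3, beta has omega^0*0
Term 4: alpha has omega^0*1, beta has omega^0*0
Result: alpha > beta

alpha > beta


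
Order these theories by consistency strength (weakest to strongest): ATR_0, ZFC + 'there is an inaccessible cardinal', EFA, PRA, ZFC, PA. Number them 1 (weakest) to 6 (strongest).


Ordering by consistency strength:
1. EFA
2. PRA
3. PA
4. ATR_0
5. ZFC
6. ZFC + 'there is an inaccessible cardinal'


ATR_0=4, ZFC + 'there is an inaccessible cardinal'=6, EFA=1, PRA=2, ZFC=5, PA=3


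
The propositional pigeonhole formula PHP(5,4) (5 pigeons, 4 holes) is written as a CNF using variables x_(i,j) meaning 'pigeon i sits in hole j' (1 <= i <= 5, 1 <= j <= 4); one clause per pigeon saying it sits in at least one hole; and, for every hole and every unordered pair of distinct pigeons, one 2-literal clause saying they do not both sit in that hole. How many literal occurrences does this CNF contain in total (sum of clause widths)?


PHP(5,4): 5 pigeons, 4 holes, 5*4 = 20 variables.
- pigeon clauses: one per pigeon -> 5 clauses of width 4 -> 20 literals
- hole clauses: 4 holes * C(5,2) = 4 * 10 -> 40 clauses of width 2 -> 80 literals
Total literal occurrences = 20 + 80 = 100

100


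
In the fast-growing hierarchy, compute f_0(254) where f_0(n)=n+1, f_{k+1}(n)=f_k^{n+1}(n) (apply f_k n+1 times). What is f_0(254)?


f_0(254) = 254 + 1 = 255

255


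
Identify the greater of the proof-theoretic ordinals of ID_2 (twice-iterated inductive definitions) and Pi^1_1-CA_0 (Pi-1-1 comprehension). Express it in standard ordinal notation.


Proof-theoretic ordinal of ID_2 (twice-iterated inductive definitions): psi_0(epsilon_{Omega_2+1})
Proof-theoretic ordinal of Pi^1_1-CA_0 (Pi-1-1 comprehension): psi_0(Omega_omega)
Comparing: psi_0(epsilon_{Omega_2+1}) < psi_0(Omega_omega).
The larger ordinal is psi_0(Omega_omega) (from Pi^1_1-CA_0 (Pi-1-1 comprehension)).

psi_0(Omega_omega)


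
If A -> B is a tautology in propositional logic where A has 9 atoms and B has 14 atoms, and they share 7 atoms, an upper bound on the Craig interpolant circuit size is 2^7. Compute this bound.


Shared atoms = 7
Craig interpolant size bound = 2^7
= 128

128


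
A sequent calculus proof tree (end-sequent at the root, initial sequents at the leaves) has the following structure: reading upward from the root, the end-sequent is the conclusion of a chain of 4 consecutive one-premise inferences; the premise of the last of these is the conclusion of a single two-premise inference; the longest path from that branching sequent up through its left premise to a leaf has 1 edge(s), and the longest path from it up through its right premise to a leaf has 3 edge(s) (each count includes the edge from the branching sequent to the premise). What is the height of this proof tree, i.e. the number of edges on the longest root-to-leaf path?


Longest path through the left premise: 1 edges (measured from the branching sequent)
Longest path through the right premise: 3 edges
Height of the subtree rooted at the branching sequent: max(1, 3) = 3
The branching sequent sits 4 edges above the root (the chain of one-premise inferences), so height = 3 + 4 = 7

7


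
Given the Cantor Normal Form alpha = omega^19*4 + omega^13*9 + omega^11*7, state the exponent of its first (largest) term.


CNF: omega^19*4 + omega^13*9 + omega^11*7
The leading term is omega^19*4, which has exponent 19.

19


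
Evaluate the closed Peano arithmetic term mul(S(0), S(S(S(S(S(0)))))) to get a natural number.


mul(S^1(0), S^5(0)):
S^1(0) = 1
S^5(0) = 5
1 * 5 = 5

5


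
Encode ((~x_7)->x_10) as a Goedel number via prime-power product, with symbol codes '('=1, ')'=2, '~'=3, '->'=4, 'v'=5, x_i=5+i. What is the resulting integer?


Formula: ((~x_7)->x_10)
Symbol codes: [1, 1, 3, 12, 2, 4, 15, 2]
Primes: [2, 3, 5, 7, 11, 13, 17, 19]
p_1^1 = 2^1 = 2
p_2^1 = 3^1 = 3
p_3^3 = 5^3 = 125
p_4^12 = 7^12 = 13841287201
p_5^2 = 11^2 = 121
p_6^4 = 13^4 = 28561
p_7^15 = 17^15 = 2862423051509815793
p_8^2 = 19^2 = 361
Product = 37071276930864192856715370528976777584750

37071276930864192856715370528976777584750


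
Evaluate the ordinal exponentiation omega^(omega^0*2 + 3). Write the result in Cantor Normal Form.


omega^(omega^0*2 + 3):
omega^0 = 1, so the exponent is 2 + 3 = 5 (finite ordinal addition).
Result = omega^5, already a single CNF term.

omega^5


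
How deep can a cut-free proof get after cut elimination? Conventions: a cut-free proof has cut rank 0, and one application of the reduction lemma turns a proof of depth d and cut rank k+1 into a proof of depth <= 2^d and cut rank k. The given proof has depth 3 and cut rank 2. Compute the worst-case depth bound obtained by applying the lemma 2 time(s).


Each rank reduction sends depth d to at most 2^d; cut rank r needs r reductions.
2_0(3) = 3
2_1(3) = 2^3 = 8
2_2(3) = 2^8 = 256
Cut-free depth bound = 256

256


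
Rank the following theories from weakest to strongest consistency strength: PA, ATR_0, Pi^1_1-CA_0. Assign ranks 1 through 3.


Ordering by consistency strength:
1. PA
2. ATR_0
3. Pi^1_1-CA_0


PA=1, ATR_0=2, Pi^1_1-CA_0=3


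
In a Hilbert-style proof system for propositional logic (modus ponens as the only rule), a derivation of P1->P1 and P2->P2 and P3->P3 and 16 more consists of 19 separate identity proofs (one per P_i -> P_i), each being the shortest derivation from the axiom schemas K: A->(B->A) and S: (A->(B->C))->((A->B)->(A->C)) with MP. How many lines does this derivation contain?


The shortest proof of A->A from K and S in the Hilbert calculus has exactly 5 lines:
(1) K instance A->((A->A)->A), (2) S instance, (3) MP on 1,2, (4) K instance A->(A->A), (5) MP on 3,4.
For 19 independent identities: 19 * 5 = 95 lines total.

95


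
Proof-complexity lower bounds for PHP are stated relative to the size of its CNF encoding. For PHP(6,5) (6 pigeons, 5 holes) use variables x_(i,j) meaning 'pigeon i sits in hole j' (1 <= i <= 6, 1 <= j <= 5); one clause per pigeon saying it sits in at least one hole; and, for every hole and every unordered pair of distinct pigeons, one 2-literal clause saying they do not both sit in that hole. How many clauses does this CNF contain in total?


PHP(6,5): 6 pigeons, 5 holes, 6*5 = 30 variables.
- pigeon clauses: one per pigeon -> 6 clauses
- hole clauses: 5 holes * C(6,2) = 5 * 15 -> 75 clauses
Total clauses = 6 + 75 = 81

81


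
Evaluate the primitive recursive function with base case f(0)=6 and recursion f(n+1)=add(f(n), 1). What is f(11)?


f(0) = 6
f(1) = add(f(0), 1) = add(6, 1) = 7
f(2) = add(f(1), 1) = add(7, 1) = 8
f(3) = add(f(2), 1) = add(8, 1) = 9
f(4) = add(f(3), 1) = add(9, 1) = 10
f(5) = add(f(4), 1) = add(10, 1) = 11
f(6) = add(f(5), 1) = add(11, 1) = 12
f(7) = add(f(6), 1) = add(12, 1) = 13
f(8) = add(f(7), 1) = add(13, 1) = 14
f(9) = add(f(8), 1) = add(14, 1) = 15
f(10) = add(f(9), 1) = add(15, 1) = 16
f(11) = add(f(10), 1) = add(16, 1) = 17


17


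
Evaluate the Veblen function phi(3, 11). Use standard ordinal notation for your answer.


phi(3, 11):
phi(3, beta) = eta_beta (the beta-th eta number, fixed point of zeta).
phi(3, 11) = eta_11

eta_11


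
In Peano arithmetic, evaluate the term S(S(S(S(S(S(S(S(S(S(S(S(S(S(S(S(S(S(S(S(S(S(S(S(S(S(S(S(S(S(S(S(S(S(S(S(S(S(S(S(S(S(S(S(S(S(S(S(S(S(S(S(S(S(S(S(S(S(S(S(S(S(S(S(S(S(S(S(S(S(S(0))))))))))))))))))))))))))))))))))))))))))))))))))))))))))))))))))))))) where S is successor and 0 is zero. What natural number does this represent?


Counting successors applied to 0:
71 applications of S to 0 = 71

71


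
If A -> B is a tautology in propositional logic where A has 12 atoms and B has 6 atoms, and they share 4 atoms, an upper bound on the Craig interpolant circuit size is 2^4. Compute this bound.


Shared atoms = 4
Craig interpolant size bound = 2^4
= 16

16


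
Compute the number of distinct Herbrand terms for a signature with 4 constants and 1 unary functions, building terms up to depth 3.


Herbrand terms by depth:
Depth 0: 4 constants
Depth 1: 4 new terms (running total: 8)
Depth 2: 4 new terms (running total: 12)
Depth 3: 4 new terms (running total: 16)
Total distinct ground terms = 16

16


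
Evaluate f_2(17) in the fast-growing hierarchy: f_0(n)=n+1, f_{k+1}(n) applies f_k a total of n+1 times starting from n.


f_2(17) = f_1^18(17)
f_1(m) = 2m + 1.
Iterating: f_1^k(n) = 2^k*(n+1) - 1.
f_2(17) = 2^18*(17+1) - 1 = 262144*18 - 1 = 4718591

4718591


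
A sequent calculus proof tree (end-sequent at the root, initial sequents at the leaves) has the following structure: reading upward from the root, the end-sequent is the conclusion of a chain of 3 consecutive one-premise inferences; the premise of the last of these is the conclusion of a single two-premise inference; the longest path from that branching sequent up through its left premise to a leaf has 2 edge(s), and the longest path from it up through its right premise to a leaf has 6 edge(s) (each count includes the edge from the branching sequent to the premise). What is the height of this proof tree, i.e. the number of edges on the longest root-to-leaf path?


Longest path through the left premise: 2 edges (measured from the branching sequent)
Longest path through the right premise: 6 edges
Height of the subtree rooted at the branching sequent: max(2, 6) = 6
The branching sequent sits 3 edges above the root (the chain of one-premise inferences), so height = 6 + 3 = 9

9


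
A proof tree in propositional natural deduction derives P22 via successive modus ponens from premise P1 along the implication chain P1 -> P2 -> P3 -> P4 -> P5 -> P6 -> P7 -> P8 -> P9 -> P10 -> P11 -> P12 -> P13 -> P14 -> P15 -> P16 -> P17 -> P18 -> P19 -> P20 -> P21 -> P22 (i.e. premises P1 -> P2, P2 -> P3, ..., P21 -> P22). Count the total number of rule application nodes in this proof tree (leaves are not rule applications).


We have a chain: P1 -> P2 -> P3 -> P4 -> P5 -> P6 -> P7 -> P8 -> P9 -> P10 -> P11 -> P12 -> P13 -> P14 -> P15 -> P16 -> P17 -> P18 -> P19 -> P20 -> P21 -> P22.
Each modus ponens application produces the next variable.
The chain has 22 propositions, so 22-1 = 21 modus ponens steps.
Total inference nodes = 21

21


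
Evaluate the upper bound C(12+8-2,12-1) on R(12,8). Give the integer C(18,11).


R(12,8) <= C(12+8-2, 12-1) = C(18, 11)
C(18, 11) = 18! / (11! * 7!)
= 31824

31824


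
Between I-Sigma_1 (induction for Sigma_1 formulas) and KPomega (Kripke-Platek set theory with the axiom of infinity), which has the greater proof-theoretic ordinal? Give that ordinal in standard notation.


Proof-theoretic ordinal of I-Sigma_1 (induction for Sigma_1 formulas): omega^omega
Proof-theoretic ordinal of KPomega (Kripke-Platek set theory with the axiom of infinity): psi_0(epsilon_{Omega+1})
Comparing: omega^omega < psi_0(epsilon_{Omega+1}).
The larger ordinal is psi_0(epsilon_{Omega+1}) (from KPomega (Kripke-Platek set theory with the axiom of infinity)).

psi_0(epsilon_{Omega+1})


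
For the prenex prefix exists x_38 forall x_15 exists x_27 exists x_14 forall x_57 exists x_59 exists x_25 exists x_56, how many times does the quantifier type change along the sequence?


Walk the prefix and count type changes:
  position 1: exists -> forall <-- alternation
  position 2: forall -> exists <-- alternation
  position 3: exists -> exists
  position 4: exists -> forall <-- alternation
  position 5: forall -> exists <-- alternation
  position 6: exists -> exists
  position 7: exists -> exists
Total alternations = 4

4


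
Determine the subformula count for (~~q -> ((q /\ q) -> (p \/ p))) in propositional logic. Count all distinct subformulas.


Formula: (~~q -> ((q /\ q) -> (p \/ p)))
Subformulas found:
  1. q
  2. p
  3. ~q
  4. ~~q
  5. (p \/ p)
  6. (q /\ q)
  7. ((q /\ q) -> (p \/ p))
  8. (~~q -> ((q /\ q) -> (p \/ p)))
Total distinct subformulas = 8

8


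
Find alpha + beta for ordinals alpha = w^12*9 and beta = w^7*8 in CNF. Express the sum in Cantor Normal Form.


Ordinal addition w^12*9 + w^7*8:
Leading exponent of alpha (12) > leading exponent of beta (7).
Since alpha's term has higher exponent than beta's leading term,
the sum is simply alpha followed by beta.
Result = w^12*9 + w^7*8

w^12*9 + w^7*8


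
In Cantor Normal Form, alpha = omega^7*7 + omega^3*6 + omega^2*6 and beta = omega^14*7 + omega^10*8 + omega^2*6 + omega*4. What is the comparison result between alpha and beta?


Compare term by term from highest exponent:
alpha = omega^7*7 + omega^3*6 + omega^2*6
beta = omega^14*7 + omega^10*8 + omega^2*6 + omega*4
Term 1: alpha has omega^7*7, beta has omega^14*7
Term 2: alpha has omega^3*6, beta has omega^10*8
Term 3: alpha has omega^2*6, beta has omega^2*6
Term 4: alpha has omega^0*0, beta has omega^1*4
Result: alpha < beta

alpha < beta


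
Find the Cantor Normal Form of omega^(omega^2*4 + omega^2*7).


omega^(omega^2*4 + omega^2*7):
Both terms of the exponent have the same exponent 2, so they merge: omega^2*4 + omega^2*7 = omega^2*(4+7) = omega^2*11.
omega raised to a CNF ordinal is a single CNF term: Result = omega^(omega^2*11)

omega^(omega^2*11)


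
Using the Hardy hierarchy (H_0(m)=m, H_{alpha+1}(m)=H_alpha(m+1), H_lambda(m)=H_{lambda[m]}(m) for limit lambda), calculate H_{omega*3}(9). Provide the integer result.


H_{omega*3}(9):
For the Hardy hierarchy, H_{omega*k}(n) = 2^k * n.
2^3 = 8.
8 * 9 = 72

72


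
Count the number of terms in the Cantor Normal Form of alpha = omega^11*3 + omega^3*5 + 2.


CNF: omega^11*3 + omega^3*5 + 2
Count the summands separated by '+':
  term 1: omega^11*3
  term 2: omega^3*5
  term 3: 2
Total terms = 3

3


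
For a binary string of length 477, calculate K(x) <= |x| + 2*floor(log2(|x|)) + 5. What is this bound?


floor(log2(477)) = 8
2 * 8 = 16
K(x) <= 477 + 16 + 5 = 498

498


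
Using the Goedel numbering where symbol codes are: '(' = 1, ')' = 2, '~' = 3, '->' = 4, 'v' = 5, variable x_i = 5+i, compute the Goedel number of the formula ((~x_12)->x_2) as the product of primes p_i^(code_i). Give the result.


Formula: ((~x_12)->x_2)
Symbol codes: [1, 1, 3, 17, 2, 4, 7, 2]
Primes: [2, 3, 5, 7, 11, 13, 17, 19]
p_1^1 = 2^1 = 2
p_2^1 = 3^1 = 3
p_3^3 = 5^3 = 125
p_4^17 = 7^17 = 232630513987207
p_5^2 = 11^2 = 121
p_6^4 = 13^4 = 28561
p_7^7 = 17^7 = 410338673
p_8^2 = 19^2 = 361
Product = 89317462174791018417065862608813250

89317462174791018417065862608813250


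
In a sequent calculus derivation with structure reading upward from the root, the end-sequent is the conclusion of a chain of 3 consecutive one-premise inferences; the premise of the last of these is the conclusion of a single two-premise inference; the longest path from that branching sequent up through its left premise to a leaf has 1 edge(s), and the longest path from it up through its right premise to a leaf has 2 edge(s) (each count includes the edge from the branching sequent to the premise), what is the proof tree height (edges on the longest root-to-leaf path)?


Longest path through the left premise: 1 edges (measured from the branching sequent)
Longest path through the right premise: 2 edges
Height of the subtree rooted at the branching sequent: max(1, 2) = 2
The branching sequent sits 3 edges above the root (the chain of one-premise inferences), so height = 2 + 3 = 5

5


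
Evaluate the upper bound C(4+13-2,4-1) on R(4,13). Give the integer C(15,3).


R(4,13) <= C(4+13-2, 4-1) = C(15, 3)
C(15, 3) = 15! / (3! * 12!)
= 455

455


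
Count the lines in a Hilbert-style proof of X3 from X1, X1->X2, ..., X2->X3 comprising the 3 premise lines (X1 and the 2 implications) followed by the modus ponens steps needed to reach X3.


We have 3 premise lines: X1 and 2 implications.
Each implication is detached once by MP, giving 2 MP lines.
3 premise lines + 2 MP lines = 5 total lines.

5


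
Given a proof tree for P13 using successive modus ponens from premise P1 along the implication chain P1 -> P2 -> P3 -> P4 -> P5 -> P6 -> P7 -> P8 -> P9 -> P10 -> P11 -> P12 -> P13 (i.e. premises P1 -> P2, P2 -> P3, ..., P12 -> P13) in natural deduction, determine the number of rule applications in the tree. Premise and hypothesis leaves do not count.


We have a chain: P1 -> P2 -> P3 -> P4 -> P5 -> P6 -> P7 -> P8 -> P9 -> P10 -> P11 -> P12 -> P13.
Each modus ponens application produces the next variable.
The chain has 13 propositions, so 13-1 = 12 modus ponens steps.
Total inference nodes = 12

12


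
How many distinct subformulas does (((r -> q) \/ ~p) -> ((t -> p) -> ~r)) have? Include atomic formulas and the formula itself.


Formula: (((r -> q) \/ ~p) -> ((t -> p) -> ~r))
Subformulas found:
  1. q
  2. r
  3. t
  4. p
  5. ~p
  6. ~r
  7. (r -> q)
  8. (t -> p)
  9. ((r -> q) \/ ~p)
  10. ((t -> p) -> ~r)
  11. (((r -> q) \/ ~p) -> ((t -> p) -> ~r))
Total distinct subformulas = 11

11


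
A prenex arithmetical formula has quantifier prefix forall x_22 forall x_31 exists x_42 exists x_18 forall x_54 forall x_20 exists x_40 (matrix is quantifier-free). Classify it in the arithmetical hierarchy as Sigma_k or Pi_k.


Leading quantifier is forall, so the class is Pi.
Number of quantifier blocks = alternations + 1 = 3 + 1 = 4.
Classification: Pi_4

Pi_4


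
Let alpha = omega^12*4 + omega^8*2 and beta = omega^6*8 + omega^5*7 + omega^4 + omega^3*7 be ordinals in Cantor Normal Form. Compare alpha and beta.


Compare term by term from highest exponent:
alpha = omega^12*4 + omega^8*2
beta = omega^6*8 + omega^5*7 + omega^4 + omega^3*7
Term 1: alpha has omega^12*4, beta has omega^6*8
Term 2: alpha has omega^8*2, beta has omega^5*7
Term 3: alpha has omega^0*0, beta has omega^4*1
Term 4: alpha has omega^0*0, beta has omega^3*7
Result: alpha > beta

alpha > beta


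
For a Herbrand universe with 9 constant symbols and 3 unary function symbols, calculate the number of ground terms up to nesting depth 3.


Herbrand terms by depth:
Depth 0: 9 constants
Depth 1: 27 new terms (running total: 36)
Depth 2: 81 new terms (running total: 117)
Depth 3: 243 new terms (running total: 360)
Total distinct ground terms = 360

360


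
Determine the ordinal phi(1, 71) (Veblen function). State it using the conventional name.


phi(1, 71):
phi(1, beta) = epsilon_beta (the beta-th epsilon number).
phi(1, 71) = epsilon_71

epsilon_71


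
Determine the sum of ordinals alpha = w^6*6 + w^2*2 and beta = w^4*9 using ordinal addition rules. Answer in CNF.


Ordinal addition (w^6*6 + w^2*2) + w^4*9:
alpha's leading term has exponent 6 > beta's exponent 4, so it survives.
alpha's tail term has exponent 2 < beta's exponent 4, so it is absorbed by beta.
In ordinal addition, any term followed by a strictly larger-exponent term is absorbed.
Result = w^6*6 + w^4*9

w^6*6 + w^4*9


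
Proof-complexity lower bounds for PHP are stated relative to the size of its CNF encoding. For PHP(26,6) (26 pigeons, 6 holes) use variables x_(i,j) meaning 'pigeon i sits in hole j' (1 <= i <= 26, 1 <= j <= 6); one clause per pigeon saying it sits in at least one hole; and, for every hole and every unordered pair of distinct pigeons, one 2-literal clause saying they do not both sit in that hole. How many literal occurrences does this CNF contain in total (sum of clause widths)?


PHP(26,6): 26 pigeons, 6 holes, 26*6 = 156 variables.
- pigeon clauses: one per pigeon -> 26 clauses of width 6 -> 156 literals
- hole clauses: 6 holes * C(26,2) = 6 * 325 -> 1950 clauses of width 2 -> 3900 literals
Total literal occurrences = 156 + 3900 = 4056

4056


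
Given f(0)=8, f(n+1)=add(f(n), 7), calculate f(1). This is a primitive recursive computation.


f(0) = 8
f(1) = add(f(0), 7) = add(8, 7) = 15


15


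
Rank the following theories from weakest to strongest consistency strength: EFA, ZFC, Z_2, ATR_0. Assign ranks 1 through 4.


Ordering by consistency strength:
1. EFA
2. ATR_0
3. Z_2
4. ZFC


EFA=1, ZFC=4, Z_2=3, ATR_0=2


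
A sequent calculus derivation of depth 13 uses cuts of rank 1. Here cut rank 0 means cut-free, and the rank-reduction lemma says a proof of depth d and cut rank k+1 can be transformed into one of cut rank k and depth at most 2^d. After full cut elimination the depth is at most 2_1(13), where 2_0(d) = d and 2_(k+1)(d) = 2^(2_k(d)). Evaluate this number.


Each rank reduction sends depth d to at most 2^d; cut rank r needs r reductions.
2_0(13) = 13
2_1(13) = 2^13 = 8192
Cut-free depth bound = 8192

8192


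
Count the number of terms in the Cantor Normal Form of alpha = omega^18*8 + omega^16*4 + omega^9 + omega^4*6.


CNF: omega^18*8 + omega^16*4 + omega^9 + omega^4*6
Count the summands separated by '+':
  term 1: omega^18*8
  term 2: omega^16*4
  term 3: omega^9
  term 4: omega^4*6
Total terms = 4

4


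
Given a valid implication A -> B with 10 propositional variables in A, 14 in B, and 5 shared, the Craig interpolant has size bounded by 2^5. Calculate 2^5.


Shared atoms = 5
Craig interpolant size bound = 2^5
= 32

32


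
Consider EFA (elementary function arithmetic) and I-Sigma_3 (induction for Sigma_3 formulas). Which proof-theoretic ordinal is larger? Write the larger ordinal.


Proof-theoretic ordinal of EFA (elementary function arithmetic): omega^3
Proof-theoretic ordinal of I-Sigma_3 (induction for Sigma_3 formulas): omega^(omega^(omega^omega))
Comparing: omega^3 < omega^(omega^(omega^omega)).
The larger ordinal is omega^(omega^(omega^omega)) (from I-Sigma_3 (induction for Sigma_3 formulas)).

omega^(omega^(omega^omega))


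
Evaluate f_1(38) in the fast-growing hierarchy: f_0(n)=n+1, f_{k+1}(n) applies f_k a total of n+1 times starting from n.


f_1(38) = f_0^39(38)
f_0 adds 1 each time, applied 39 times.
f_1(38) = 38 + 39 = 77

77


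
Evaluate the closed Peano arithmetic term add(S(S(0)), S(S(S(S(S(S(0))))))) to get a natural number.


add(S^2(0), S^6(0)):
S^2(0) = 2
S^6(0) = 6
2 + 6 = 8

8


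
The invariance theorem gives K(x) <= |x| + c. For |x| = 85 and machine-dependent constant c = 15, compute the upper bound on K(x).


K(x) <= |x| + c = 85 + 15 = 100

100


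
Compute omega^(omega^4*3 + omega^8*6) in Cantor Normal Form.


omega^(omega^4*3 + omega^8*6):
In ordinal addition a term is absorbed by a following term of strictly larger exponent: 4 < 8, so omega^4*3 + omega^8*6 = omega^8*6.
omega raised to a CNF ordinal is a single CNF term: Result = omega^(omega^8*6)

omega^(omega^8*6)


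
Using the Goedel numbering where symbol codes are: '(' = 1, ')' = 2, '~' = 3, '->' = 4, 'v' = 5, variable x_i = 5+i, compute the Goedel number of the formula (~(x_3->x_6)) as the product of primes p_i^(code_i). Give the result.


Formula: (~(x_3->x_6))
Symbol codes: [1, 3, 1, 8, 4, 11, 2, 2]
Primes: [2, 3, 5, 7, 11, 13, 17, 19]
p_1^1 = 2^1 = 2
p_2^3 = 3^3 = 27
p_3^1 = 5^1 = 5
p_4^8 = 7^8 = 5764801
p_5^4 = 11^4 = 14641
p_6^11 = 13^11 = 1792160394037
p_7^2 = 17^2 = 289
p_8^2 = 19^2 = 361
Product = 4260894144513989777100024829110

4260894144513989777100024829110


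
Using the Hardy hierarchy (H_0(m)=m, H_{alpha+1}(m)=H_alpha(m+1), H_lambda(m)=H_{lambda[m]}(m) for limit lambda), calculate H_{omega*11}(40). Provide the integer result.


H_{omega*11}(40):
For the Hardy hierarchy, H_{omega*k}(n) = 2^k * n.
2^11 = 2048.
2048 * 40 = 81920

81920


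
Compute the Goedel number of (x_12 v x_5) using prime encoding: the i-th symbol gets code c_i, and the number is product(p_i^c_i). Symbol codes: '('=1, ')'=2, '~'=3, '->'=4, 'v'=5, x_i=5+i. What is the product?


Formula: (x_12 v x_5)
Symbol codes: [1, 17, 5, 10, 2]
Primes: [2, 3, 5, 7, 11]
p_1^1 = 2^1 = 2
p_2^17 = 3^17 = 129140163
p_3^5 = 5^5 = 3125
p_4^10 = 7^10 = 282475249
p_5^2 = 11^2 = 121
Product = 27587167897614975168750

27587167897614975168750


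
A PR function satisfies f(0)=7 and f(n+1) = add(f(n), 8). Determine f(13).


f(0) = 7
f(1) = add(f(0), 8) = add(7, 8) = 15
f(2) = add(f(1), 8) = add(15, 8) = 23
f(3) = add(f(2), 8) = add(23, 8) = 31
f(4) = add(f(3), 8) = add(31, 8) = 39
f(5) = add(f(4), 8) = add(39, 8) = 47
f(6) = add(f(5), 8) = add(47, 8) = 55
f(7) = add(f(6), 8) = add(55, 8) = 63
f(8) = add(f(7), 8) = add(63, 8) = 71
f(9) = add(f(8), 8) = add(71, 8) = 79
f(10) = add(f(9), 8) = add(79, 8) = 87
f(11) = add(f(10), 8) = add(87, 8) = 95
f(12) = add(f(11), 8) = add(95, 8) = 103
f(13) = add(f(12), 8) = add(103, 8) = 111


111


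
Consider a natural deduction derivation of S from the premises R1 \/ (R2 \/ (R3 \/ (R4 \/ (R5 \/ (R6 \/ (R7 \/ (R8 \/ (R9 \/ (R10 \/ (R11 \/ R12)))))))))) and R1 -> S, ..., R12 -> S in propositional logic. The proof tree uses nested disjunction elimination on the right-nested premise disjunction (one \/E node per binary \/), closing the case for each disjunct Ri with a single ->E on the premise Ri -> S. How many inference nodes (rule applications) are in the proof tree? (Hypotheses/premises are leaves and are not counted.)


The premise R1 \/ (R2 \/ (R3 \/ (R4 \/ (R5 \/ (R6 \/ (R7 \/ (R8 \/ (R9 \/ (R10 \/ (R11 \/ R12)))))))))) contains 12 disjuncts, hence 11 binary \/ connectives.
- Each binary \/ is eliminated once: 11 \/E nodes.
- Each of the 12 cases Ri derives S by one ->E with Ri -> S: 12 ->E nodes.
Total = 11 + 12 = 23

23


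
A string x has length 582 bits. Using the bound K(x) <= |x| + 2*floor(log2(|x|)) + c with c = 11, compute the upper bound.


floor(log2(582)) = 9
2 * 9 = 18
K(x) <= 582 + 18 + 11 = 611

611


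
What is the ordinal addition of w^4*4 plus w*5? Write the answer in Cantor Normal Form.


Ordinal addition w^4*4 + w*5:
Leading exponent of alpha (4) > leading exponent of beta (1).
Since alpha's term has higher exponent than beta's leading term,
the sum is simply alpha followed by beta.
Result = w^4*4 + w*5

w^4*4 + w*5


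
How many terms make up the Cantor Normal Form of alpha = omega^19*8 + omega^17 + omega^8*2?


CNF: omega^19*8 + omega^17 + omega^8*2
Count the summands separated by '+':
  term 1: omega^19*8
  term 2: omega^17
  term 3: omega^8*2
Total terms = 3

3


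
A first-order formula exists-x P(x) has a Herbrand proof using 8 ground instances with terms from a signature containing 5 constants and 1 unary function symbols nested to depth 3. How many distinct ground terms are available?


Herbrand terms by depth:
Depth 0: 5 constants
Depth 1: 5 new terms (running total: 10)
Depth 2: 5 new terms (running total: 15)
Depth 3: 5 new terms (running total: 20)
Total distinct ground terms = 20

20


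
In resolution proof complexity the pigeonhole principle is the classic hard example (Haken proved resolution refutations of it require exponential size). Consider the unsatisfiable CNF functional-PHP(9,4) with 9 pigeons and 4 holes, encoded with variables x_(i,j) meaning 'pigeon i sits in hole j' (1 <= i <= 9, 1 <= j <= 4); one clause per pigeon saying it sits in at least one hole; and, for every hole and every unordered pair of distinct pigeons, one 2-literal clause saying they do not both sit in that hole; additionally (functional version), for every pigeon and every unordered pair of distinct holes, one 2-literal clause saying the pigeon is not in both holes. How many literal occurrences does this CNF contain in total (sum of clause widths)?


functional-PHP(9,4): 9 pigeons, 4 holes, 9*4 = 36 variables.
- pigeon clauses: one per pigeon -> 9 clauses of width 4 -> 36 literals
- hole clauses: 4 holes * C(9,2) = 4 * 36 -> 144 clauses of width 2 -> 288 literals
- functional clauses: 9 pigeons * C(4,2) = 9 * 6 -> 54 clauses of width 2 -> 108 literals
Total literal occurrences = 36 + 288 + 108 = 432

432


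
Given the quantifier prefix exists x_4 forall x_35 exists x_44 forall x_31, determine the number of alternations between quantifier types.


Walk the prefix and count type changes:
  position 1: exists -> forall <-- alternation
  position 2: forall -> exists <-- alternation
  position 3: exists -> forall <-- alternation
Total alternations = 3

3


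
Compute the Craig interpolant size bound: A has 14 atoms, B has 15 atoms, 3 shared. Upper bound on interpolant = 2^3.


Shared atoms = 3
Craig interpolant size bound = 2^3
= 8

8


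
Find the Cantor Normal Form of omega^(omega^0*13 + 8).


omega^(omega^0*13 + 8):
omega^0 = 1, so the exponent is 13 + 8 = 21 (finite ordinal addition).
Result = omega^21, already a single CNF term.

omega^21


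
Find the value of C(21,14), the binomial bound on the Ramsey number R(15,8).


R(15,8) <= C(15+8-2, 15-1) = C(21, 14)
C(21, 14) = 21! / (14! * 7!)
= 116280

116280


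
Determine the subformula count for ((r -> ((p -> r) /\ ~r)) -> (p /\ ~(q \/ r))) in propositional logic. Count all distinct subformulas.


Formula: ((r -> ((p -> r) /\ ~r)) -> (p /\ ~(q \/ r)))
Subformulas found:
  1. q
  2. r
  3. p
  4. ~r
  5. (q \/ r)
  6. (p -> r)
  7. ~(q \/ r)
  8. ((p -> r) /\ ~r)
  9. (p /\ ~(q \/ r))
  10. (r -> ((p -> r) /\ ~r))
  11. ((r -> ((p -> r) /\ ~r)) -> (p /\ ~(q \/ r)))
Total distinct subformulas = 11

11


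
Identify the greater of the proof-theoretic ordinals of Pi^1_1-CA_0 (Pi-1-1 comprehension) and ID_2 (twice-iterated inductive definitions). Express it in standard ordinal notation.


Proof-theoretic ordinal of Pi^1_1-CA_0 (Pi-1-1 comprehension): psi_0(Omega_omega)
Proof-theoretic ordinal of ID_2 (twice-iterated inductive definitions): psi_0(epsilon_{Omega_2+1})
Comparing: psi_0(epsilon_{Omega_2+1}) < psi_0(Omega_omega).
The larger ordinal is psi_0(Omega_omega) (from Pi^1_1-CA_0 (Pi-1-1 comprehension)).

psi_0(Omega_omega)


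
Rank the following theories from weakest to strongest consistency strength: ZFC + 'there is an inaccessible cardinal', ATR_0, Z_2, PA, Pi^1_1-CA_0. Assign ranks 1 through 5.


Ordering by consistency strength:
1. PA
2. ATR_0
3. Pi^1_1-CA_0
4. Z_2
5. ZFC + 'there is an inaccessible cardinal'


ZFC + 'there is an inaccessible cardinal'=5, ATR_0=2, Z_2=4, PA=1, Pi^1_1-CA_0=3


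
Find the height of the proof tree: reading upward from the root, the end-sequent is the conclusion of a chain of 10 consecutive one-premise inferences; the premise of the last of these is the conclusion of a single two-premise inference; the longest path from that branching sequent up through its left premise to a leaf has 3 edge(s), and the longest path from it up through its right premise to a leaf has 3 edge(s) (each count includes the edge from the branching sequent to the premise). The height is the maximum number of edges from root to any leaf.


Longest path through the left premise: 3 edges (measured from the branching sequent)
Longest path through the right premise: 3 edges
Height of the subtree rooted at the branching sequent: max(3, 3) = 3
The branching sequent sits 10 edges above the root (the chain of one-premise inferences), so height = 3 + 10 = 13

13


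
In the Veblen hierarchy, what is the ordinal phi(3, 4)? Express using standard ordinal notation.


phi(3, 4):
phi(3, beta) = eta_beta (the beta-th eta number, fixed point of zeta).
phi(3, 4) = eta_4

eta_4


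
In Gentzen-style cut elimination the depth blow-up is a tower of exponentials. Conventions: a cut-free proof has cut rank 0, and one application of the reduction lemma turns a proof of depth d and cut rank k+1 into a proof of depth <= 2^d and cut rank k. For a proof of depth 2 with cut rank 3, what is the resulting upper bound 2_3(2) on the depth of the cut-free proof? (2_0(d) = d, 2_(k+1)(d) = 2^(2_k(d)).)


Each rank reduction sends depth d to at most 2^d; cut rank r needs r reductions.
2_0(2) = 2
2_1(2) = 2^2 = 4
2_2(2) = 2^4 = 16
2_3(2) = 2^16 = 65536
Cut-free depth bound = 65536

65536


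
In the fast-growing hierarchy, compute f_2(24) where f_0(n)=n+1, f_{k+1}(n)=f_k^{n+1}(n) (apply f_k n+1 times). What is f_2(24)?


f_2(24) = f_1^25(24)
f_1(m) = 2m + 1.
Iterating: f_1^k(n) = 2^k*(n+1) - 1.
f_2(24) = 2^25*(24+1) - 1 = 33554432*25 - 1 = 838860799

838860799


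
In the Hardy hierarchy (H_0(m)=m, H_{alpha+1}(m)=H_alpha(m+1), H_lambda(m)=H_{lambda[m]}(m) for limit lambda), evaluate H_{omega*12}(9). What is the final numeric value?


H_{omega*12}(9):
For the Hardy hierarchy, H_{omega*k}(n) = 2^k * n.
2^12 = 4096.
4096 * 9 = 36864

36864


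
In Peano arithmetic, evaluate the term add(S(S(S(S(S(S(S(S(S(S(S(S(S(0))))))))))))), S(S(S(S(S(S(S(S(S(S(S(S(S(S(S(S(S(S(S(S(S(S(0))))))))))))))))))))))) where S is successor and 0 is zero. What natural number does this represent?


add(S^13(0), S^22(0)):
S^13(0) = 13
S^22(0) = 22
13 + 22 = 35

35


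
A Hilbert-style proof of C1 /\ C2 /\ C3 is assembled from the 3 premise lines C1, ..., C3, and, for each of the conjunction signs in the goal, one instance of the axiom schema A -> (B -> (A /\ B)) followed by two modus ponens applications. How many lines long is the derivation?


Conjoining 3 premises:
- 3 premise lines
- the goal has 2 conjunction signs; each costs 1 axiom instance + 2 MP = 3 lines: 3 * 2 = 6
Total = 3 + 6 = 9 lines.

9


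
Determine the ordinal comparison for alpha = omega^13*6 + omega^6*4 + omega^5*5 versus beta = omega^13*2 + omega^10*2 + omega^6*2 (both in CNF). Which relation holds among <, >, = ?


Compare term by term from highest exponent:
alpha = omega^13*6 + omega^6*4 + omega^5*5
beta = omega^13*2 + omega^10*2 + omega^6*2
Term 1: alpha has omega^13*6, beta has omega^13*2
Term 2: alpha has omega^6*4, beta has omega^10*2
Term 3: alpha has omega^5*5, beta has omega^6*2
Result: alpha > beta

alpha > beta


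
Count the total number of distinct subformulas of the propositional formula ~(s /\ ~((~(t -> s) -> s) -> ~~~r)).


Formula: ~(s /\ ~((~(t -> s) -> s) -> ~~~r))
Subformulas found:
  1. s
  2. r
  3. t
  4. ~r
  5. ~~r
  6. ~~~r
  7. (t -> s)
  8. ~(t -> s)
  9. (~(t -> s) -> s)
  10. ((~(t -> s) -> s) -> ~~~r)
  11. ~((~(t -> s) -> s) -> ~~~r)
  12. (s /\ ~((~(t -> s) -> s) -> ~~~r))
  13. ~(s /\ ~((~(t -> s) -> s) -> ~~~r))
Total distinct subformulas = 13

13


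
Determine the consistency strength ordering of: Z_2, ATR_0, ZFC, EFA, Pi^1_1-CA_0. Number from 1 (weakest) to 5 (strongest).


Ordering by consistency strength:
1. EFA
2. ATR_0
3. Pi^1_1-CA_0
4. Z_2
5. ZFC


Z_2=4, ATR_0=2, ZFC=5, EFA=1, Pi^1_1-CA_0=3


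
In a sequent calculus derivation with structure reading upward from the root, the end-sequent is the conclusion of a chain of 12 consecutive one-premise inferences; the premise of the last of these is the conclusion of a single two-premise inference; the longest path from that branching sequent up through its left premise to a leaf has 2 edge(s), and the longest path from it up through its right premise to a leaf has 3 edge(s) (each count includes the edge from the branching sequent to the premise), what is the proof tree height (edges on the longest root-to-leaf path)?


Longest path through the left premise: 2 edges (measured from the branching sequent)
Longest path through the right premise: 3 edges
Height of the subtree rooted at the branching sequent: max(2, 3) = 3
The branching sequent sits 12 edges above the root (the chain of one-premise inferences), so height = 3 + 12 = 15

15


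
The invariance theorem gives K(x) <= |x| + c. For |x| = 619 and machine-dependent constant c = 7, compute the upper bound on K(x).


K(x) <= |x| + c = 619 + 7 = 626

626


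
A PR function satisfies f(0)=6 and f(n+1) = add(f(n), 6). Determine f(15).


f(0) = 6
f(1) = add(f(0), 6) = add(6, 6) = 12
f(2) = add(f(1), 6) = add(12, 6) = 18
f(3) = add(f(2), 6) = add(18, 6) = 24
f(4) = add(f(3), 6) = add(24, 6) = 30
f(5) = add(f(4), 6) = add(30, 6) = 36
f(6) = add(f(5), 6) = add(36, 6) = 42
f(7) = add(f(6), 6) = add(42, 6) = 48
f(8) = add(f(7), 6) = add(48, 6) = 54
f(9) = add(f(8), 6) = add(54, 6) = 60
f(10) = add(f(9), 6) = add(60, 6) = 66
f(11) = add(f(10), 6) = add(66, 6) = 72
f(12) = add(f(11), 6) = add(72, 6) = 78
f(13) = add(f(12), 6) = add(78, 6) = 84
f(14) = add(f(13), 6) = add(84, 6) = 90
f(15) = add(f(14), 6) = add(90, 6) = 96


96


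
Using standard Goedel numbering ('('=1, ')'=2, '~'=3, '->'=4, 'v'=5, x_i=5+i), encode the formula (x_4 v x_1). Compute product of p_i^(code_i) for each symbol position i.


Formula: (x_4 v x_1)
Symbol codes: [1, 9, 5, 6, 2]
Primes: [2, 3, 5, 7, 11]
p_1^1 = 2^1 = 2
p_2^9 = 3^9 = 19683
p_3^5 = 5^5 = 3125
p_4^6 = 7^6 = 117649
p_5^2 = 11^2 = 121
Product = 1751236983168750

1751236983168750
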